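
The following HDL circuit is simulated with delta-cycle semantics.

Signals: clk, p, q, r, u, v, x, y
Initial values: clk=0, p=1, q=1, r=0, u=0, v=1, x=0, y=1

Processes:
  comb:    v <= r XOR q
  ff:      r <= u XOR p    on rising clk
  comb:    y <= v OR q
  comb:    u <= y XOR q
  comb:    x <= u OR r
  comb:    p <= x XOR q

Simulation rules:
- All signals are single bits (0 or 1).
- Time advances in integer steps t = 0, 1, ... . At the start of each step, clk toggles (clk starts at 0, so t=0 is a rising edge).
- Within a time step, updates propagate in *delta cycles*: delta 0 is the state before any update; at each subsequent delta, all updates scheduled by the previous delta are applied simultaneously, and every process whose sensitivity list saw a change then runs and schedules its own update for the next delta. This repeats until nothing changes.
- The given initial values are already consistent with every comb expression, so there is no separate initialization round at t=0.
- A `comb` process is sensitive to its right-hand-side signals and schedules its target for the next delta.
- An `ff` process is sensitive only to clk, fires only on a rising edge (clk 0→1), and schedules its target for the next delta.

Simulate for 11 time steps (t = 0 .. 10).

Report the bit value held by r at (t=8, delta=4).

1

t0.Δ0 p=1 x=0 r=0 u=0 v=1 clk=0 q=1 y=1
t0.Δ1 p=1 x=0 r=0 u=0 v=1 clk=1 q=1 y=1
t0.Δ2 p=1 x=0 r=1 u=0 v=1 clk=1 q=1 y=1
t0.Δ3 p=1 x=1 r=1 u=0 v=0 clk=1 q=1 y=1
t0.Δ4 p=0 x=1 r=1 u=0 v=0 clk=1 q=1 y=1
t1.Δ0 p=0 x=1 r=1 u=0 v=0 clk=1 q=1 y=1
t1.Δ1 p=0 x=1 r=1 u=0 v=0 clk=0 q=1 y=1
t2.Δ0 p=0 x=1 r=1 u=0 v=0 clk=0 q=1 y=1
t2.Δ1 p=0 x=1 r=1 u=0 v=0 clk=1 q=1 y=1
t2.Δ2 p=0 x=1 r=0 u=0 v=0 clk=1 q=1 y=1
t2.Δ3 p=0 x=0 r=0 u=0 v=1 clk=1 q=1 y=1
t2.Δ4 p=1 x=0 r=0 u=0 v=1 clk=1 q=1 y=1
t3.Δ0 p=1 x=0 r=0 u=0 v=1 clk=1 q=1 y=1
t3.Δ1 p=1 x=0 r=0 u=0 v=1 clk=0 q=1 y=1
t4.Δ0 p=1 x=0 r=0 u=0 v=1 clk=0 q=1 y=1
t4.Δ1 p=1 x=0 r=0 u=0 v=1 clk=1 q=1 y=1
t4.Δ2 p=1 x=0 r=1 u=0 v=1 clk=1 q=1 y=1
t4.Δ3 p=1 x=1 r=1 u=0 v=0 clk=1 q=1 y=1
t4.Δ4 p=0 x=1 r=1 u=0 v=0 clk=1 q=1 y=1
t5.Δ0 p=0 x=1 r=1 u=0 v=0 clk=1 q=1 y=1
t5.Δ1 p=0 x=1 r=1 u=0 v=0 clk=0 q=1 y=1
t6.Δ0 p=0 x=1 r=1 u=0 v=0 clk=0 q=1 y=1
t6.Δ1 p=0 x=1 r=1 u=0 v=0 clk=1 q=1 y=1
t6.Δ2 p=0 x=1 r=0 u=0 v=0 clk=1 q=1 y=1
t6.Δ3 p=0 x=0 r=0 u=0 v=1 clk=1 q=1 y=1
t6.Δ4 p=1 x=0 r=0 u=0 v=1 clk=1 q=1 y=1
t7.Δ0 p=1 x=0 r=0 u=0 v=1 clk=1 q=1 y=1
t7.Δ1 p=1 x=0 r=0 u=0 v=1 clk=0 q=1 y=1
t8.Δ0 p=1 x=0 r=0 u=0 v=1 clk=0 q=1 y=1
t8.Δ1 p=1 x=0 r=0 u=0 v=1 clk=1 q=1 y=1
t8.Δ2 p=1 x=0 r=1 u=0 v=1 clk=1 q=1 y=1
t8.Δ3 p=1 x=1 r=1 u=0 v=0 clk=1 q=1 y=1
t8.Δ4 p=0 x=1 r=1 u=0 v=0 clk=1 q=1 y=1
t9.Δ0 p=0 x=1 r=1 u=0 v=0 clk=1 q=1 y=1
t9.Δ1 p=0 x=1 r=1 u=0 v=0 clk=0 q=1 y=1
t10.Δ0 p=0 x=1 r=1 u=0 v=0 clk=0 q=1 y=1
t10.Δ1 p=0 x=1 r=1 u=0 v=0 clk=1 q=1 y=1
t10.Δ2 p=0 x=1 r=0 u=0 v=0 clk=1 q=1 y=1
t10.Δ3 p=0 x=0 r=0 u=0 v=1 clk=1 q=1 y=1
t10.Δ4 p=1 x=0 r=0 u=0 v=1 clk=1 q=1 y=1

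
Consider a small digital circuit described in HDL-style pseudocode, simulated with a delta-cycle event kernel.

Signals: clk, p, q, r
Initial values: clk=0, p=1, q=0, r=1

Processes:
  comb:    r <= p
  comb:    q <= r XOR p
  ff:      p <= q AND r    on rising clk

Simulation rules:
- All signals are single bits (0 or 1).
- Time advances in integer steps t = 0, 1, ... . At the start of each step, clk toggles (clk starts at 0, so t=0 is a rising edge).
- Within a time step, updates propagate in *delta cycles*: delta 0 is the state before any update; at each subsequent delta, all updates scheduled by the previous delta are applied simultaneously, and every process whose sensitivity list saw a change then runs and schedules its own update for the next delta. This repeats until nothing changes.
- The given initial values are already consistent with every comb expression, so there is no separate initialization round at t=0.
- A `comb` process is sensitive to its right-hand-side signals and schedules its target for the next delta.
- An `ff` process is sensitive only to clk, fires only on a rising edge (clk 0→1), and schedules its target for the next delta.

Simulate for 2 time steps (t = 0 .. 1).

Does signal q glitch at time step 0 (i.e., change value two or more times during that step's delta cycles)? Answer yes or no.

yes

t=0 Δ0: r=1 q=0 clk=0 p=1
  Δ1: clk:0→1
  Δ2: p:1→0
  Δ3: r:1→0, q:0→1
  Δ4: q:1→0
  (4Δ to stable)
t=1 Δ0: r=0 q=0 clk=1 p=0
  Δ1: clk:1→0
  (1Δ to stable)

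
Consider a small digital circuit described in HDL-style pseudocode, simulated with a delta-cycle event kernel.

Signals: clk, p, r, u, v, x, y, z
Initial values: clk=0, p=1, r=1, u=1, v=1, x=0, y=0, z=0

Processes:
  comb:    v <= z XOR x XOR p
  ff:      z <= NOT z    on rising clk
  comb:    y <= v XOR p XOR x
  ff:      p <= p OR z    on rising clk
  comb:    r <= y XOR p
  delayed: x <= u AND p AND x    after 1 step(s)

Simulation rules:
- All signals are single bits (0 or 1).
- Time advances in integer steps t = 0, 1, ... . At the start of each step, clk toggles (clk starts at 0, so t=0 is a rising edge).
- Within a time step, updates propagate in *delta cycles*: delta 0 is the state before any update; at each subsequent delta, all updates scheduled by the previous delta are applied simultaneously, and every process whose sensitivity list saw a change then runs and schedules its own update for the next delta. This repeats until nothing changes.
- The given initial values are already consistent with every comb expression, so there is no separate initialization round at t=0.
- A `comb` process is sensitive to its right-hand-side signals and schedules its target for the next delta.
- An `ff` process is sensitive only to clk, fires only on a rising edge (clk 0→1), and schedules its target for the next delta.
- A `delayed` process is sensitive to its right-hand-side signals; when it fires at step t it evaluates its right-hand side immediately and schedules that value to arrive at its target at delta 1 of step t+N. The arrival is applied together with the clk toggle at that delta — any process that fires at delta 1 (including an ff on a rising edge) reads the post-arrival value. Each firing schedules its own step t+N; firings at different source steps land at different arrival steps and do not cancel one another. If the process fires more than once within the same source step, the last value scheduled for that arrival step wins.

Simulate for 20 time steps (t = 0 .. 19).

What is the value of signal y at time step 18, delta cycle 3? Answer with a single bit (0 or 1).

1

t=0 Δ0: z=0 r=1 u=1 p=1 x=0 y=0 clk=0 v=1
  Δ1: clk:0→1
  Δ2: z:0→1
  Δ3: v:1→0
  Δ4: y:0→1
  Δ5: r:1→0
  (5Δ to stable)
t=1 Δ0: z=1 r=0 u=1 p=1 x=0 y=1 clk=1 v=0
  Δ1: clk:1→0
  (1Δ to stable)
t=2 Δ0: z=1 r=0 u=1 p=1 x=0 y=1 clk=0 v=0
  Δ1: clk:0→1
  Δ2: z:1→0
  Δ3: v:0→1
  Δ4: y:1→0
  Δ5: r:0→1
  (5Δ to stable)
t=3 Δ0: z=0 r=1 u=1 p=1 x=0 y=0 clk=1 v=1
  Δ1: clk:1→0
  (1Δ to stable)
t=4 Δ0: z=0 r=1 u=1 p=1 x=0 y=0 clk=0 v=1
  Δ1: clk:0→1
  Δ2: z:0→1
  Δ3: v:1→0
  Δ4: y:0→1
  Δ5: r:1→0
  (5Δ to stable)
t=5 Δ0: z=1 r=0 u=1 p=1 x=0 y=1 clk=1 v=0
  Δ1: clk:1→0
  (1Δ to stable)
t=6 Δ0: z=1 r=0 u=1 p=1 x=0 y=1 clk=0 v=0
  Δ1: clk:0→1
  Δ2: z:1→0
  Δ3: v:0→1
  Δ4: y:1→0
  Δ5: r:0→1
  (5Δ to stable)
t=7 Δ0: z=0 r=1 u=1 p=1 x=0 y=0 clk=1 v=1
  Δ1: clk:1→0
  (1Δ to stable)
t=8 Δ0: z=0 r=1 u=1 p=1 x=0 y=0 clk=0 v=1
  Δ1: clk:0→1
  Δ2: z:0→1
  Δ3: v:1→0
  Δ4: y:0→1
  Δ5: r:1→0
  (5Δ to stable)
t=9 Δ0: z=1 r=0 u=1 p=1 x=0 y=1 clk=1 v=0
  Δ1: clk:1→0
  (1Δ to stable)
t=10 Δ0: z=1 r=0 u=1 p=1 x=0 y=1 clk=0 v=0
  Δ1: clk:0→1
  Δ2: z:1→0
  Δ3: v:0→1
  Δ4: y:1→0
  Δ5: r:0→1
  (5Δ to stable)
t=11 Δ0: z=0 r=1 u=1 p=1 x=0 y=0 clk=1 v=1
  Δ1: clk:1→0
  (1Δ to stable)
t=12 Δ0: z=0 r=1 u=1 p=1 x=0 y=0 clk=0 v=1
  Δ1: clk:0→1
  Δ2: z:0→1
  Δ3: v:1→0
  Δ4: y:0→1
  Δ5: r:1→0
  (5Δ to stable)
t=13 Δ0: z=1 r=0 u=1 p=1 x=0 y=1 clk=1 v=0
  Δ1: clk:1→0
  (1Δ to stable)
t=14 Δ0: z=1 r=0 u=1 p=1 x=0 y=1 clk=0 v=0
  Δ1: clk:0→1
  Δ2: z:1→0
  Δ3: v:0→1
  Δ4: y:1→0
  Δ5: r:0→1
  (5Δ to stable)
t=15 Δ0: z=0 r=1 u=1 p=1 x=0 y=0 clk=1 v=1
  Δ1: clk:1→0
  (1Δ to stable)
t=16 Δ0: z=0 r=1 u=1 p=1 x=0 y=0 clk=0 v=1
  Δ1: clk:0→1
  Δ2: z:0→1
  Δ3: v:1→0
  Δ4: y:0→1
  Δ5: r:1→0
  (5Δ to stable)
t=17 Δ0: z=1 r=0 u=1 p=1 x=0 y=1 clk=1 v=0
  Δ1: clk:1→0
  (1Δ to stable)
t=18 Δ0: z=1 r=0 u=1 p=1 x=0 y=1 clk=0 v=0
  Δ1: clk:0→1
  Δ2: z:1→0
  Δ3: v:0→1
  Δ4: y:1→0
  Δ5: r:0→1
  (5Δ to stable)
t=19 Δ0: z=0 r=1 u=1 p=1 x=0 y=0 clk=1 v=1
  Δ1: clk:1→0
  (1Δ to stable)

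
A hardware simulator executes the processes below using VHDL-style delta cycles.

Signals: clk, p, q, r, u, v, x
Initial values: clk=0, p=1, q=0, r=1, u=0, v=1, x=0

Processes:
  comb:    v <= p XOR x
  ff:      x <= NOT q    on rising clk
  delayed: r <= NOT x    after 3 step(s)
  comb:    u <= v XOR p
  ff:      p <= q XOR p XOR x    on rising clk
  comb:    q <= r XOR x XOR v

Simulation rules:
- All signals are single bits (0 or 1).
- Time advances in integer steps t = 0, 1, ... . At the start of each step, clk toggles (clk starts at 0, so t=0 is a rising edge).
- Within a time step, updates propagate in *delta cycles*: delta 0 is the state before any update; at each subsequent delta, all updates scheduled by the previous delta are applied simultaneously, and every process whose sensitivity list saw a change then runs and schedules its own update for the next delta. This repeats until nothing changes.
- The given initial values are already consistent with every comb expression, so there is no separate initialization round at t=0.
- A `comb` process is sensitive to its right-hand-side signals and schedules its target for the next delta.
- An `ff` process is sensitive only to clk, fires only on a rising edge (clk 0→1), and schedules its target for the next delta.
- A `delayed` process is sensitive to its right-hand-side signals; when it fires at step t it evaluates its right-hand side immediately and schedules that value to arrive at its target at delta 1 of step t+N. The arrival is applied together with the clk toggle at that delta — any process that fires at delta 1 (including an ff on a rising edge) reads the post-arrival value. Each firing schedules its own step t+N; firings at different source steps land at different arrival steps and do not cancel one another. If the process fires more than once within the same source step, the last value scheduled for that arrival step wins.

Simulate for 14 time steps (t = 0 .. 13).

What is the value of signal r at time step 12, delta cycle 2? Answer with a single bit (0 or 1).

1

t0.Δ0 q=0 u=0 r=1 p=1 clk=0 x=0 v=1
t0.Δ1 q=0 u=0 r=1 p=1 clk=1 x=0 v=1
t0.Δ2 q=0 u=0 r=1 p=1 clk=1 x=1 v=1
t0.Δ3 q=1 u=0 r=1 p=1 clk=1 x=1 v=0
t0.Δ4 q=0 u=1 r=1 p=1 clk=1 x=1 v=0
t1.Δ0 q=0 u=1 r=1 p=1 clk=1 x=1 v=0
t1.Δ1 q=0 u=1 r=1 p=1 clk=0 x=1 v=0
t2.Δ0 q=0 u=1 r=1 p=1 clk=0 x=1 v=0
t2.Δ1 q=0 u=1 r=1 p=1 clk=1 x=1 v=0
t2.Δ2 q=0 u=1 r=1 p=0 clk=1 x=1 v=0
t2.Δ3 q=0 u=0 r=1 p=0 clk=1 x=1 v=1
t2.Δ4 q=1 u=1 r=1 p=0 clk=1 x=1 v=1
t3.Δ0 q=1 u=1 r=1 p=0 clk=1 x=1 v=1
t3.Δ1 q=1 u=1 r=0 p=0 clk=0 x=1 v=1
t3.Δ2 q=0 u=1 r=0 p=0 clk=0 x=1 v=1
t4.Δ0 q=0 u=1 r=0 p=0 clk=0 x=1 v=1
t4.Δ1 q=0 u=1 r=0 p=0 clk=1 x=1 v=1
t4.Δ2 q=0 u=1 r=0 p=1 clk=1 x=1 v=1
t4.Δ3 q=0 u=0 r=0 p=1 clk=1 x=1 v=0
t4.Δ4 q=1 u=1 r=0 p=1 clk=1 x=1 v=0
t5.Δ0 q=1 u=1 r=0 p=1 clk=1 x=1 v=0
t5.Δ1 q=1 u=1 r=0 p=1 clk=0 x=1 v=0
t6.Δ0 q=1 u=1 r=0 p=1 clk=0 x=1 v=0
t6.Δ1 q=1 u=1 r=0 p=1 clk=1 x=1 v=0
t6.Δ2 q=1 u=1 r=0 p=1 clk=1 x=0 v=0
t6.Δ3 q=0 u=1 r=0 p=1 clk=1 x=0 v=1
t6.Δ4 q=1 u=0 r=0 p=1 clk=1 x=0 v=1
t7.Δ0 q=1 u=0 r=0 p=1 clk=1 x=0 v=1
t7.Δ1 q=1 u=0 r=0 p=1 clk=0 x=0 v=1
t8.Δ0 q=1 u=0 r=0 p=1 clk=0 x=0 v=1
t8.Δ1 q=1 u=0 r=0 p=1 clk=1 x=0 v=1
t8.Δ2 q=1 u=0 r=0 p=0 clk=1 x=0 v=1
t8.Δ3 q=1 u=1 r=0 p=0 clk=1 x=0 v=0
t8.Δ4 q=0 u=0 r=0 p=0 clk=1 x=0 v=0
t9.Δ0 q=0 u=0 r=0 p=0 clk=1 x=0 v=0
t9.Δ1 q=0 u=0 r=1 p=0 clk=0 x=0 v=0
t9.Δ2 q=1 u=0 r=1 p=0 clk=0 x=0 v=0
t10.Δ0 q=1 u=0 r=1 p=0 clk=0 x=0 v=0
t10.Δ1 q=1 u=0 r=1 p=0 clk=1 x=0 v=0
t10.Δ2 q=1 u=0 r=1 p=1 clk=1 x=0 v=0
t10.Δ3 q=1 u=1 r=1 p=1 clk=1 x=0 v=1
t10.Δ4 q=0 u=0 r=1 p=1 clk=1 x=0 v=1
t11.Δ0 q=0 u=0 r=1 p=1 clk=1 x=0 v=1
t11.Δ1 q=0 u=0 r=1 p=1 clk=0 x=0 v=1
t12.Δ0 q=0 u=0 r=1 p=1 clk=0 x=0 v=1
t12.Δ1 q=0 u=0 r=1 p=1 clk=1 x=0 v=1
t12.Δ2 q=0 u=0 r=1 p=1 clk=1 x=1 v=1
t12.Δ3 q=1 u=0 r=1 p=1 clk=1 x=1 v=0
t12.Δ4 q=0 u=1 r=1 p=1 clk=1 x=1 v=0
t13.Δ0 q=0 u=1 r=1 p=1 clk=1 x=1 v=0
t13.Δ1 q=0 u=1 r=1 p=1 clk=0 x=1 v=0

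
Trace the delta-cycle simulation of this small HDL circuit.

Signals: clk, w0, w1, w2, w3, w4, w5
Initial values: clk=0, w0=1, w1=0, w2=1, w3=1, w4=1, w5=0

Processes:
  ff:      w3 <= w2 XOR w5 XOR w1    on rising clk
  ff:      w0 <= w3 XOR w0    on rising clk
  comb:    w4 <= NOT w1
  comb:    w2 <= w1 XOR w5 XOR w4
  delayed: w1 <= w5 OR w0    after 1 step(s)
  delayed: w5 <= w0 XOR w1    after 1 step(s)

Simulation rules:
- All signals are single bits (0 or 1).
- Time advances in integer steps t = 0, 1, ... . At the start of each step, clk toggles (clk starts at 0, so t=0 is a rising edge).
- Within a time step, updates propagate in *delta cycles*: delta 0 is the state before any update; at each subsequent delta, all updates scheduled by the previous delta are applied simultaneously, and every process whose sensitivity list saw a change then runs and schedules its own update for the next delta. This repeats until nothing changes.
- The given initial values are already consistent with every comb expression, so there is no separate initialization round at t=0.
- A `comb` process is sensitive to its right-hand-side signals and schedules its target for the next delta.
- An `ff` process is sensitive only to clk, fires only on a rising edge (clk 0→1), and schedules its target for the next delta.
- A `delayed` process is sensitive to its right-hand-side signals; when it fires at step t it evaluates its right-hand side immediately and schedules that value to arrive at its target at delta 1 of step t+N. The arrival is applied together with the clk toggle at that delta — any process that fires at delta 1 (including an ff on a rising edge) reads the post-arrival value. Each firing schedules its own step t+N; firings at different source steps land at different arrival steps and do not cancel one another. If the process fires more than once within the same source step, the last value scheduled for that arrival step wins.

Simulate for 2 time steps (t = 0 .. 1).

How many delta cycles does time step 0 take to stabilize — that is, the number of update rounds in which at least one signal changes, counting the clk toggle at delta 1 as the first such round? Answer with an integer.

2

[bits: w1,w4,w5,clk,w3,w2,w0]
t=0: Δ0=0100111 Δ1=0101111 Δ2=0101110 | 2Δ
t=1: Δ0=0101110 Δ1=0100110 | 1Δ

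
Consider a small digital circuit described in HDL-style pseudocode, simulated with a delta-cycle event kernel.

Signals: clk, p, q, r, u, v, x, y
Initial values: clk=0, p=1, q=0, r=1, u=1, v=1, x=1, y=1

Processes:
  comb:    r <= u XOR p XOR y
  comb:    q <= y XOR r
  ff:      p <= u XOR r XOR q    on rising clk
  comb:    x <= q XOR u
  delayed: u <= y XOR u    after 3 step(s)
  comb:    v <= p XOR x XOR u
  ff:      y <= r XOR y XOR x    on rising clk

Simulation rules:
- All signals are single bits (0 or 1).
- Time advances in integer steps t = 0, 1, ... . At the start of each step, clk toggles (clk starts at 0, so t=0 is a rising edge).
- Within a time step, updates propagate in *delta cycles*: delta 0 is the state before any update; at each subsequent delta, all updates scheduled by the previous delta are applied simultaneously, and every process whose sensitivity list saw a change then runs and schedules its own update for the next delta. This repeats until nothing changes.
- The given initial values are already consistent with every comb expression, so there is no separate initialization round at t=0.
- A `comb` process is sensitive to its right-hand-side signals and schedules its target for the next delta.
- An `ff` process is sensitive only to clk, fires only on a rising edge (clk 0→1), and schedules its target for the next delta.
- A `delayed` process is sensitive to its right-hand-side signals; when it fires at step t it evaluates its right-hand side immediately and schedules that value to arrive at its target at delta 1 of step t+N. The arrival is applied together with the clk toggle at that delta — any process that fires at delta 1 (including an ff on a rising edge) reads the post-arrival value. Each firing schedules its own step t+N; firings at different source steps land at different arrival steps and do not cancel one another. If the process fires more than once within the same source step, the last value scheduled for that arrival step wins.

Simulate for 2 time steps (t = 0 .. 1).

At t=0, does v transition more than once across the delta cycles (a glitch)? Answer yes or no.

[bits: x,p,q,v,clk,u,y,r]
t=0: Δ0=11010111 Δ1=11011111 Δ2=10011111 Δ3=10001110 Δ4=10101110 Δ5=00101110 Δ6=00111110 | 6Δ
t=1: Δ0=00111110 Δ1=00110110 | 1Δ

yes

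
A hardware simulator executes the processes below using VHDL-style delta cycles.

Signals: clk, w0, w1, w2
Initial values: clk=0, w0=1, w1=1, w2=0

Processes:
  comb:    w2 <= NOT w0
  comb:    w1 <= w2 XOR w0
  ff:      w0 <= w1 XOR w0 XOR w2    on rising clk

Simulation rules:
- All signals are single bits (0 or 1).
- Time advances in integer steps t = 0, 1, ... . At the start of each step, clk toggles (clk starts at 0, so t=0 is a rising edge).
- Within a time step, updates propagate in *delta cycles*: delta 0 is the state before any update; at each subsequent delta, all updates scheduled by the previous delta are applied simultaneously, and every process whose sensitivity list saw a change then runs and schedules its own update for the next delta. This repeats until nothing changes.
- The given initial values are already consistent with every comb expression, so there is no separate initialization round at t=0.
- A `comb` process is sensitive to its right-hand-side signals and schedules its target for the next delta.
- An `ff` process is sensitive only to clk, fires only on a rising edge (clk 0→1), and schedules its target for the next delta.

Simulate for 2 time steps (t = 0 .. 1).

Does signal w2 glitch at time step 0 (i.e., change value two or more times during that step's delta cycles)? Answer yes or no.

no

[bits: w1,clk,w2,w0]
t=0: Δ0=1001 Δ1=1101 Δ2=1100 Δ3=0110 Δ4=1110 | 4Δ
t=1: Δ0=1110 Δ1=1010 | 1Δ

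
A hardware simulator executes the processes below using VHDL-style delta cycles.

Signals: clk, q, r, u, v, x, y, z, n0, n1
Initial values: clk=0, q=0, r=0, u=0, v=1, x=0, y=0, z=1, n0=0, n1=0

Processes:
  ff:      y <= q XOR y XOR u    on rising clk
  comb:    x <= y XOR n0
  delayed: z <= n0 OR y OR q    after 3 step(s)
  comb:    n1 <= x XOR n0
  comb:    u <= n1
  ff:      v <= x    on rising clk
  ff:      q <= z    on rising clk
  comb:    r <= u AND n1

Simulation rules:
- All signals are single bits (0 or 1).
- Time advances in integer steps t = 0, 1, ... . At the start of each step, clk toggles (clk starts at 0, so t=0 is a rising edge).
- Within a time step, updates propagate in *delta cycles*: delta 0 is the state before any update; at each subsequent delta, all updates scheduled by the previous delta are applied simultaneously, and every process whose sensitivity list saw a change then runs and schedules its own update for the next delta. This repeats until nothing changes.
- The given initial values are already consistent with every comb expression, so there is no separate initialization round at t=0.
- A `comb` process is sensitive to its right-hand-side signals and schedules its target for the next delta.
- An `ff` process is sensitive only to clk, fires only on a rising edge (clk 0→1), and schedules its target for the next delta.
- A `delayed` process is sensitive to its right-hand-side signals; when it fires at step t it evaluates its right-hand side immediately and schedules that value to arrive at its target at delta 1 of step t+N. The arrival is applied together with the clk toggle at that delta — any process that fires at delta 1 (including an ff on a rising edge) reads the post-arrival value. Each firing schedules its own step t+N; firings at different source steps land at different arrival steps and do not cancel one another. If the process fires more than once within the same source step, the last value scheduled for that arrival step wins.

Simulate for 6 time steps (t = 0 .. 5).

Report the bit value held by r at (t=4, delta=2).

1

[bits: q,z,n0,u,v,r,clk,x,n1,y]
t=0: Δ0=0100100000 Δ1=0100101000 Δ2=1100001000 | 2Δ
t=1: Δ0=1100001000 Δ1=1100000000 | 1Δ
t=2: Δ0=1100000000 Δ1=1100001000 Δ2=1100001001 Δ3=1100001101 Δ4=1100001111 Δ5=1101001111 Δ6=1101011111 | 6Δ
t=3: Δ0=1101011111 Δ1=1101010111 | 1Δ
t=4: Δ0=1101010111 Δ1=1101011111 Δ2=1101111111 | 2Δ
t=5: Δ0=1101111111 Δ1=1101110111 | 1Δ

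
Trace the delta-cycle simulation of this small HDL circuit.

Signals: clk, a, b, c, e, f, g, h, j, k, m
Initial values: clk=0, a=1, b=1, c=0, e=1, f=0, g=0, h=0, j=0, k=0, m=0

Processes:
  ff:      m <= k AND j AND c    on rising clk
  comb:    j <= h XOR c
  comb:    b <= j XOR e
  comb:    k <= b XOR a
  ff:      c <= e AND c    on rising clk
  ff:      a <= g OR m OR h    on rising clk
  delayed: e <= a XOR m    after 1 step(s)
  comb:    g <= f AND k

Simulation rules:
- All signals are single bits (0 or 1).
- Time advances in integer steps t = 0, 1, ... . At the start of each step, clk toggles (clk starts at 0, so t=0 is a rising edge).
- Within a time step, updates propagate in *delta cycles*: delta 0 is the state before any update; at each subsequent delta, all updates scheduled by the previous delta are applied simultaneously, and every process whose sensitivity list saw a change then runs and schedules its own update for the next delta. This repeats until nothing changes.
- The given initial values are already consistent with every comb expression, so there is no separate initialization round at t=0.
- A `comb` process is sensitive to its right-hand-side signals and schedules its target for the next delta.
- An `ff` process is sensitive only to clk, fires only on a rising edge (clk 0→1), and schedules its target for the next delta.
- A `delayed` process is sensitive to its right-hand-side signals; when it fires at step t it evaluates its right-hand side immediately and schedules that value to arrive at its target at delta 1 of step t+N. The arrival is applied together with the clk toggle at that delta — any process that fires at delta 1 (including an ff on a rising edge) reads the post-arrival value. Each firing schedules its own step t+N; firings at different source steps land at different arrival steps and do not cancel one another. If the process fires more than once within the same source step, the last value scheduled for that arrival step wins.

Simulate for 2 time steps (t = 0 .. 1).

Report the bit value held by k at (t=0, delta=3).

1

[bits: f,k,b,e,g,clk,h,c,j,a,m]
t=0: Δ0=00110000010 Δ1=00110100010 Δ2=00110100000 Δ3=01110100000 | 3Δ
t=1: Δ0=01110100000 Δ1=01100000000 Δ2=01000000000 Δ3=00000000000 | 3Δ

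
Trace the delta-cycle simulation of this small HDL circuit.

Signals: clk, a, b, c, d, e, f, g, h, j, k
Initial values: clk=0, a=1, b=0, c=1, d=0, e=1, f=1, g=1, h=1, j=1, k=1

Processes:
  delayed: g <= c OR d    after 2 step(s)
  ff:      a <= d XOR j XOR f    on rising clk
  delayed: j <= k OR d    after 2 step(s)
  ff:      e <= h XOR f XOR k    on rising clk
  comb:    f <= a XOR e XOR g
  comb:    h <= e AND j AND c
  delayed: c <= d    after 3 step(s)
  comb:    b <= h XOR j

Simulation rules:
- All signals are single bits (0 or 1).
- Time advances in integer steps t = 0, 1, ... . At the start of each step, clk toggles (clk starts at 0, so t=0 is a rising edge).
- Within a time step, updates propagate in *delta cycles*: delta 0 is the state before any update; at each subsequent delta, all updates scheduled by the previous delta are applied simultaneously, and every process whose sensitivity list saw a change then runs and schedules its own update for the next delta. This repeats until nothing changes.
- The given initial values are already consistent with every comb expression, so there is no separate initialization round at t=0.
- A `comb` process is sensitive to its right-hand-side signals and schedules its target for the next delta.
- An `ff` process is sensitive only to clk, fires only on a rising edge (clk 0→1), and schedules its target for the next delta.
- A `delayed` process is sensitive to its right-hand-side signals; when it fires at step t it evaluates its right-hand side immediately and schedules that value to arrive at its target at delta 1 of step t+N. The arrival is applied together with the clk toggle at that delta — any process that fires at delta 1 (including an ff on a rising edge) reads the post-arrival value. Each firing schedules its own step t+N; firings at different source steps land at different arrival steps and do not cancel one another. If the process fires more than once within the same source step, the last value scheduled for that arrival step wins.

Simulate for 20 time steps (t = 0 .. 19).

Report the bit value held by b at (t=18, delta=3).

[bits: a,h,k,b,clk,f,g,j,d,e,c]
t=0: Δ0=11100111011 Δ1=11101111011 Δ2=01101111011 Δ3=01101011011 | 3Δ
t=1: Δ0=01101011011 Δ1=01100011011 | 1Δ
t=2: Δ0=01100011011 Δ1=01101011011 Δ2=11101011001 Δ3=10101011001 Δ4=10111011001 | 4Δ
t=3: Δ0=10111011001 Δ1=10110011001 | 1Δ
t=4: Δ0=10110011001 Δ1=10111011001 Δ2=10111011011 Δ3=11111111011 Δ4=11101111011 | 4Δ
t=5: Δ0=11101111011 Δ1=11100111011 | 1Δ
t=6: Δ0=11100111011 Δ1=11101111011 Δ2=01101111011 Δ3=01101011011 | 3Δ
t=7: Δ0=01101011011 Δ1=01100011011 | 1Δ
t=8: Δ0=01100011011 Δ1=01101011011 Δ2=11101011001 Δ3=10101011001 Δ4=10111011001 | 4Δ
t=9: Δ0=10111011001 Δ1=10110011001 | 1Δ
t=10: Δ0=10110011001 Δ1=10111011001 Δ2=10111011011 Δ3=11111111011 Δ4=11101111011 | 4Δ
t=11: Δ0=11101111011 Δ1=11100111011 | 1Δ
t=12: Δ0=11100111011 Δ1=11101111011 Δ2=01101111011 Δ3=01101011011 | 3Δ
t=13: Δ0=01101011011 Δ1=01100011011 | 1Δ
t=14: Δ0=01100011011 Δ1=01101011011 Δ2=11101011001 Δ3=10101011001 Δ4=10111011001 | 4Δ
t=15: Δ0=10111011001 Δ1=10110011001 | 1Δ
t=16: Δ0=10110011001 Δ1=10111011001 Δ2=10111011011 Δ3=11111111011 Δ4=11101111011 | 4Δ
t=17: Δ0=11101111011 Δ1=11100111011 | 1Δ
t=18: Δ0=11100111011 Δ1=11101111011 Δ2=01101111011 Δ3=01101011011 | 3Δ
t=19: Δ0=01101011011 Δ1=01100011011 | 1Δ

0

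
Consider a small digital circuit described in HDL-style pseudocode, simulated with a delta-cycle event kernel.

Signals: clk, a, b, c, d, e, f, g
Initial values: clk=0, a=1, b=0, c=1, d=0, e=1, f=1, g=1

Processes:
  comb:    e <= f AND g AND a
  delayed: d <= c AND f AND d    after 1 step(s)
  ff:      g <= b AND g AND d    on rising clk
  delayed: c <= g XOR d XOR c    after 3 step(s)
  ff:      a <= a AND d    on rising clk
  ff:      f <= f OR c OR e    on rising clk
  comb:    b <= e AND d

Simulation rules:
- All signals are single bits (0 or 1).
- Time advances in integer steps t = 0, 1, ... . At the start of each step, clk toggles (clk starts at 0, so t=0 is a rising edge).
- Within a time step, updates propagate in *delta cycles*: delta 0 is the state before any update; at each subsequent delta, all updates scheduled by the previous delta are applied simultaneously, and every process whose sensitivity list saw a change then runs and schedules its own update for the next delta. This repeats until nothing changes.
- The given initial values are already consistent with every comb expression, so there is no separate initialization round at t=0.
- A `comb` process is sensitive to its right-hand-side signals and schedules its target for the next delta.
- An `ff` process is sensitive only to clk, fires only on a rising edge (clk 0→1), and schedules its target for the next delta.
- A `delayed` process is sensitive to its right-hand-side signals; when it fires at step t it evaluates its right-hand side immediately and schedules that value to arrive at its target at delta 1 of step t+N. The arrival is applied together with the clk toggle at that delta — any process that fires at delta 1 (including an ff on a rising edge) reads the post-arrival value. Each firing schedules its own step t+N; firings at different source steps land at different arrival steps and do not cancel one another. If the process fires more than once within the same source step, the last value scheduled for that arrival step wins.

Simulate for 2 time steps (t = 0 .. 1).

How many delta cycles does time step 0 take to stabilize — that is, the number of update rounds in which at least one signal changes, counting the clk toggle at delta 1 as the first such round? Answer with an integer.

3

[bits: d,b,e,clk,a,g,c,f]
t=0: Δ0=00101111 Δ1=00111111 Δ2=00110011 Δ3=00010011 | 3Δ
t=1: Δ0=00010011 Δ1=00000011 | 1Δ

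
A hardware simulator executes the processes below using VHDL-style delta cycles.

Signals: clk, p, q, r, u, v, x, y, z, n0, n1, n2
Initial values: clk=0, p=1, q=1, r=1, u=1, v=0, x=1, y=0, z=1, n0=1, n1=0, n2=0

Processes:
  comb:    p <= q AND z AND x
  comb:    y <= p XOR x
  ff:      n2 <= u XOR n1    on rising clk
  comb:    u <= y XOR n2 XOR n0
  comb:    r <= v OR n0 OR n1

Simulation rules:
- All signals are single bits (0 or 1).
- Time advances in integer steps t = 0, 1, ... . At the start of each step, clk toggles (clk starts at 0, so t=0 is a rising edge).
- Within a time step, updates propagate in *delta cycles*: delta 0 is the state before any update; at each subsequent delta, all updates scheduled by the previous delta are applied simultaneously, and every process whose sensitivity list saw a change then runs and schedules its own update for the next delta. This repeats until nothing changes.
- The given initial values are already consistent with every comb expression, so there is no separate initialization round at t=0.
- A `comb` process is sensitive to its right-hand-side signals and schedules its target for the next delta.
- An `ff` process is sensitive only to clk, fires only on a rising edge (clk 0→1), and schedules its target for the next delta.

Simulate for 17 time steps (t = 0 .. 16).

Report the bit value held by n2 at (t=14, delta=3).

[bits: n2,v,r,y,n0,clk,z,x,u,n1,q,p]
t=0: Δ0=001010111011 Δ1=001011111011 Δ2=101011111011 Δ3=101011110011 | 3Δ
t=1: Δ0=101011110011 Δ1=101010110011 | 1Δ
t=2: Δ0=101010110011 Δ1=101011110011 Δ2=001011110011 Δ3=001011111011 | 3Δ
t=3: Δ0=001011111011 Δ1=001010111011 | 1Δ
t=4: Δ0=001010111011 Δ1=001011111011 Δ2=101011111011 Δ3=101011110011 | 3Δ
t=5: Δ0=101011110011 Δ1=101010110011 | 1Δ
t=6: Δ0=101010110011 Δ1=101011110011 Δ2=001011110011 Δ3=001011111011 | 3Δ
t=7: Δ0=001011111011 Δ1=001010111011 | 1Δ
t=8: Δ0=001010111011 Δ1=001011111011 Δ2=101011111011 Δ3=101011110011 | 3Δ
t=9: Δ0=101011110011 Δ1=101010110011 | 1Δ
t=10: Δ0=101010110011 Δ1=101011110011 Δ2=001011110011 Δ3=001011111011 | 3Δ
t=11: Δ0=001011111011 Δ1=001010111011 | 1Δ
t=12: Δ0=001010111011 Δ1=001011111011 Δ2=101011111011 Δ3=101011110011 | 3Δ
t=13: Δ0=101011110011 Δ1=101010110011 | 1Δ
t=14: Δ0=101010110011 Δ1=101011110011 Δ2=001011110011 Δ3=001011111011 | 3Δ
t=15: Δ0=001011111011 Δ1=001010111011 | 1Δ
t=16: Δ0=001010111011 Δ1=001011111011 Δ2=101011111011 Δ3=101011110011 | 3Δ

0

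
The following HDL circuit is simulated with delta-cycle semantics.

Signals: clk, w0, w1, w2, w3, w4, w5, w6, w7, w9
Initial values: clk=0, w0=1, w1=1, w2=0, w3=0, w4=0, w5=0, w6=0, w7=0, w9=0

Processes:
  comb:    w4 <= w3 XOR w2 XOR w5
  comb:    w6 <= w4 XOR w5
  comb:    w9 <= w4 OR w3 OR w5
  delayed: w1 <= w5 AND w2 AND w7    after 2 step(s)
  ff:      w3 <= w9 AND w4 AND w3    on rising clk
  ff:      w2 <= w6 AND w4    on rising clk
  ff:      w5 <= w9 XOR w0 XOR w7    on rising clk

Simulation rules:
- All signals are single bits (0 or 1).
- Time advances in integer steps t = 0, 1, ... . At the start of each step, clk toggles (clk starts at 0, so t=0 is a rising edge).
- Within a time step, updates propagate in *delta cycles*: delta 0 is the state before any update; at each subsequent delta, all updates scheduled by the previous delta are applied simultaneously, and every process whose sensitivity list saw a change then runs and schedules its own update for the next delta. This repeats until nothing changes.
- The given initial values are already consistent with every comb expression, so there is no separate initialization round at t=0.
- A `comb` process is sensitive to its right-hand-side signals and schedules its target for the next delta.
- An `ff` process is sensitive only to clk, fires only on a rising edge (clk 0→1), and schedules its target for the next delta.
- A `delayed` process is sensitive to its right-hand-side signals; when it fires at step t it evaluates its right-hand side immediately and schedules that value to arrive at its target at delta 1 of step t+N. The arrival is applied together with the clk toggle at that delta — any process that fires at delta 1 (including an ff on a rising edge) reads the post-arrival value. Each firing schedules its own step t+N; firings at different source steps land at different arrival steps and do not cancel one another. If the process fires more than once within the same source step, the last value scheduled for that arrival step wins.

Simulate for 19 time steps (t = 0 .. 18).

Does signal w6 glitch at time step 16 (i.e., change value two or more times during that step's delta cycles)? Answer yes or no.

yes

[bits: w2,clk,w7,w3,w5,w9,w6,w0,w1,w4]
t=0: Δ0=0000000110 Δ1=0100000110 Δ2=0100100110 Δ3=0100111111 Δ4=0100110111 | 4Δ
t=1: Δ0=0100110111 Δ1=0000110111 | 1Δ
t=2: Δ0=0000110111 Δ1=0100110101 Δ2=0100010101 Δ3=0100011100 Δ4=0100000100 | 4Δ
t=3: Δ0=0100000100 Δ1=0000000100 | 1Δ
t=4: Δ0=0000000100 Δ1=0100000100 Δ2=0100100100 Δ3=0100111101 Δ4=0100110101 | 4Δ
t=5: Δ0=0100110101 Δ1=0000110101 | 1Δ
t=6: Δ0=0000110101 Δ1=0100110101 Δ2=0100010101 Δ3=0100011100 Δ4=0100000100 | 4Δ
t=7: Δ0=0100000100 Δ1=0000000100 | 1Δ
t=8: Δ0=0000000100 Δ1=0100000100 Δ2=0100100100 Δ3=0100111101 Δ4=0100110101 | 4Δ
t=9: Δ0=0100110101 Δ1=0000110101 | 1Δ
t=10: Δ0=0000110101 Δ1=0100110101 Δ2=0100010101 Δ3=0100011100 Δ4=0100000100 | 4Δ
t=11: Δ0=0100000100 Δ1=0000000100 | 1Δ
t=12: Δ0=0000000100 Δ1=0100000100 Δ2=0100100100 Δ3=0100111101 Δ4=0100110101 | 4Δ
t=13: Δ0=0100110101 Δ1=0000110101 | 1Δ
t=14: Δ0=0000110101 Δ1=0100110101 Δ2=0100010101 Δ3=0100011100 Δ4=0100000100 | 4Δ
t=15: Δ0=0100000100 Δ1=0000000100 | 1Δ
t=16: Δ0=0000000100 Δ1=0100000100 Δ2=0100100100 Δ3=0100111101 Δ4=0100110101 | 4Δ
t=17: Δ0=0100110101 Δ1=0000110101 | 1Δ
t=18: Δ0=0000110101 Δ1=0100110101 Δ2=0100010101 Δ3=0100011100 Δ4=0100000100 | 4Δ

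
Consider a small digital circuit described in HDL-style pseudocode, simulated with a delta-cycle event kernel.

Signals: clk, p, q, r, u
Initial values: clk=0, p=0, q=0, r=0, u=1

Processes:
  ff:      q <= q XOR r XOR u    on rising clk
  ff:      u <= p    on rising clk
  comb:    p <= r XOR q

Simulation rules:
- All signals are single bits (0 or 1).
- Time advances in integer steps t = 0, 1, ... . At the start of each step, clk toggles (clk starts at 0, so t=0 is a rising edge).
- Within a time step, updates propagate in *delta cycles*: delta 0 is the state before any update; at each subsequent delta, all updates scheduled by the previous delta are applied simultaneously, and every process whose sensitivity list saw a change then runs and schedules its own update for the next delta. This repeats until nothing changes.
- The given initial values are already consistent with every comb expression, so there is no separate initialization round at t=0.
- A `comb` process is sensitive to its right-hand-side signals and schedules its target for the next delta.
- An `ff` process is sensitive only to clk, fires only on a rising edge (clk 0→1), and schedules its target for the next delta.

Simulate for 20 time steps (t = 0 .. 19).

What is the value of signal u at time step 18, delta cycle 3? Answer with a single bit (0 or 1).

0

t0.Δ0 clk=0 r=0 u=1 q=0 p=0
t0.Δ1 clk=1 r=0 u=1 q=0 p=0
t0.Δ2 clk=1 r=0 u=0 q=1 p=0
t0.Δ3 clk=1 r=0 u=0 q=1 p=1
t1.Δ0 clk=1 r=0 u=0 q=1 p=1
t1.Δ1 clk=0 r=0 u=0 q=1 p=1
t2.Δ0 clk=0 r=0 u=0 q=1 p=1
t2.Δ1 clk=1 r=0 u=0 q=1 p=1
t2.Δ2 clk=1 r=0 u=1 q=1 p=1
t3.Δ0 clk=1 r=0 u=1 q=1 p=1
t3.Δ1 clk=0 r=0 u=1 q=1 p=1
t4.Δ0 clk=0 r=0 u=1 q=1 p=1
t4.Δ1 clk=1 r=0 u=1 q=1 p=1
t4.Δ2 clk=1 r=0 u=1 q=0 p=1
t4.Δ3 clk=1 r=0 u=1 q=0 p=0
t5.Δ0 clk=1 r=0 u=1 q=0 p=0
t5.Δ1 clk=0 r=0 u=1 q=0 p=0
t6.Δ0 clk=0 r=0 u=1 q=0 p=0
t6.Δ1 clk=1 r=0 u=1 q=0 p=0
t6.Δ2 clk=1 r=0 u=0 q=1 p=0
t6.Δ3 clk=1 r=0 u=0 q=1 p=1
t7.Δ0 clk=1 r=0 u=0 q=1 p=1
t7.Δ1 clk=0 r=0 u=0 q=1 p=1
t8.Δ0 clk=0 r=0 u=0 q=1 p=1
t8.Δ1 clk=1 r=0 u=0 q=1 p=1
t8.Δ2 clk=1 r=0 u=1 q=1 p=1
t9.Δ0 clk=1 r=0 u=1 q=1 p=1
t9.Δ1 clk=0 r=0 u=1 q=1 p=1
t10.Δ0 clk=0 r=0 u=1 q=1 p=1
t10.Δ1 clk=1 r=0 u=1 q=1 p=1
t10.Δ2 clk=1 r=0 u=1 q=0 p=1
t10.Δ3 clk=1 r=0 u=1 q=0 p=0
t11.Δ0 clk=1 r=0 u=1 q=0 p=0
t11.Δ1 clk=0 r=0 u=1 q=0 p=0
t12.Δ0 clk=0 r=0 u=1 q=0 p=0
t12.Δ1 clk=1 r=0 u=1 q=0 p=0
t12.Δ2 clk=1 r=0 u=0 q=1 p=0
t12.Δ3 clk=1 r=0 u=0 q=1 p=1
t13.Δ0 clk=1 r=0 u=0 q=1 p=1
t13.Δ1 clk=0 r=0 u=0 q=1 p=1
t14.Δ0 clk=0 r=0 u=0 q=1 p=1
t14.Δ1 clk=1 r=0 u=0 q=1 p=1
t14.Δ2 clk=1 r=0 u=1 q=1 p=1
t15.Δ0 clk=1 r=0 u=1 q=1 p=1
t15.Δ1 clk=0 r=0 u=1 q=1 p=1
t16.Δ0 clk=0 r=0 u=1 q=1 p=1
t16.Δ1 clk=1 r=0 u=1 q=1 p=1
t16.Δ2 clk=1 r=0 u=1 q=0 p=1
t16.Δ3 clk=1 r=0 u=1 q=0 p=0
t17.Δ0 clk=1 r=0 u=1 q=0 p=0
t17.Δ1 clk=0 r=0 u=1 q=0 p=0
t18.Δ0 clk=0 r=0 u=1 q=0 p=0
t18.Δ1 clk=1 r=0 u=1 q=0 p=0
t18.Δ2 clk=1 r=0 u=0 q=1 p=0
t18.Δ3 clk=1 r=0 u=0 q=1 p=1
t19.Δ0 clk=1 r=0 u=0 q=1 p=1
t19.Δ1 clk=0 r=0 u=0 q=1 p=1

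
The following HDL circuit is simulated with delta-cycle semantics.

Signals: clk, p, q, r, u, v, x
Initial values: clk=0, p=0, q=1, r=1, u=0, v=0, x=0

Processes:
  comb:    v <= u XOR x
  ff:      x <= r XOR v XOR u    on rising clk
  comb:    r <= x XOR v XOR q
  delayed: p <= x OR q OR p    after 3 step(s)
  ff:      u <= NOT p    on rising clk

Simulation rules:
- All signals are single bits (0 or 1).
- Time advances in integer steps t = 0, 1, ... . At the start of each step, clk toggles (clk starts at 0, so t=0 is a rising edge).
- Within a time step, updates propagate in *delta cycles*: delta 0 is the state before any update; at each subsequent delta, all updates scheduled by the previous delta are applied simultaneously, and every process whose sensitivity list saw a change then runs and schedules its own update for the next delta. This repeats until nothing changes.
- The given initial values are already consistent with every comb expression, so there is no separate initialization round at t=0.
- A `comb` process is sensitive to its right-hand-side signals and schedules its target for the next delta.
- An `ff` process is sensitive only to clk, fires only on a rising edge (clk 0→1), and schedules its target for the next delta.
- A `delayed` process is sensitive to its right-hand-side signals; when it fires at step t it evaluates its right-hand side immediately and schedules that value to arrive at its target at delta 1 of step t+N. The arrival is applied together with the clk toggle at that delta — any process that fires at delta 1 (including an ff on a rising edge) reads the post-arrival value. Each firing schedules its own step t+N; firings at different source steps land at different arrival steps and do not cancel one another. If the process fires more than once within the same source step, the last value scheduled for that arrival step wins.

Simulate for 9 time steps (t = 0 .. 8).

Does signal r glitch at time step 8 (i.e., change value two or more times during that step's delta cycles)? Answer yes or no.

[bits: u,p,x,v,r,q,clk]
t=0: Δ0=0000110 Δ1=0000111 Δ2=1010111 Δ3=1010011 | 3Δ
t=1: Δ0=1010011 Δ1=1010010 | 1Δ
t=2: Δ0=1010010 Δ1=1010011 | 1Δ
t=3: Δ0=1010011 Δ1=1110010 | 1Δ
t=4: Δ0=1110010 Δ1=1110011 Δ2=0110011 Δ3=0111011 Δ4=0111111 | 4Δ
t=5: Δ0=0111111 Δ1=0111110 | 1Δ
t=6: Δ0=0111110 Δ1=0111111 Δ2=0101111 Δ3=0100011 Δ4=0100111 | 4Δ
t=7: Δ0=0100111 Δ1=0100110 | 1Δ
t=8: Δ0=0100110 Δ1=0100111 Δ2=0110111 Δ3=0111011 Δ4=0111111 | 4Δ

yes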